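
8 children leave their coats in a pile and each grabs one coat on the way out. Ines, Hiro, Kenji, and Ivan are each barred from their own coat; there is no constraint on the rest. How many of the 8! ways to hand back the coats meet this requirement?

Let A_j be the event that the j-th constrained one is fixed. By inclusion-exclusion over the 4 events:
Σ_{j=0}^{4} (-1)^j C(4,j)(8-j)!
= C(4,0)·8! - C(4,1)·7! + C(4,2)·6! - C(4,3)·5! + C(4,4)·4!
= 40320 - 20160 + 4320 - 480 + 24
= 24024

24024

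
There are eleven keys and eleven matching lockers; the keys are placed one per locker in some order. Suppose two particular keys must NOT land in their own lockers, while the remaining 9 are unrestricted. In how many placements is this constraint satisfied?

Inclusion-exclusion on the 2 forbidden self-matches:
Σ_{j=0}^{2} (-1)^j C(2,j)(11-j)!
= C(2,0)·11! - C(2,1)·10! + C(2,2)·9!
= 39916800 - 7257600 + 362880
= 33022080

33022080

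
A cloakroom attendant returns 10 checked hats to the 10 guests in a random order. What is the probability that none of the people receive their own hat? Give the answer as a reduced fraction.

Favorable outcomes: !10 = 1334961.
Total outcomes: 10! = 3628800.
Probability = 1334961/3628800 = 16481/44800.

16481/44800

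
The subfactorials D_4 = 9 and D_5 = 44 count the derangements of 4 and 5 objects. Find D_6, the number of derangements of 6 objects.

265

D_6 = (6-1)·(D_5 + D_4) = 5·(44 + 9) = 5·53 = 265.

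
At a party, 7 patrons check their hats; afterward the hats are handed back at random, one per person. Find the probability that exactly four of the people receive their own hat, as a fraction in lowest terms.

Favorable outcomes: C(7,4)·!3 = 35·2 = 70.
Total outcomes: 7! = 5040.
Probability = 70/5040 = 1/72.

1/72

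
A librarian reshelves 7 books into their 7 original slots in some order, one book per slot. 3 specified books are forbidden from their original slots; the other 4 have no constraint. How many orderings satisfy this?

Let A_j be the event that the j-th constrained one is fixed. By inclusion-exclusion over the 3 events:
Σ_{j=0}^{3} (-1)^j C(3,j)(7-j)!
= C(3,0)·7! - C(3,1)·6! + C(3,2)·5! - C(3,3)·4!
= 5040 - 2160 + 360 - 24
= 3216

3216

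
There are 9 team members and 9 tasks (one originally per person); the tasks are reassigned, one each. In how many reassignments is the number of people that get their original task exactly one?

Choose which one of the 9 is fixed: C(9,1) = 9.
The other 8 form a derangement: !8 = 14833.
Total: 9 × 14833 = 133497.

133497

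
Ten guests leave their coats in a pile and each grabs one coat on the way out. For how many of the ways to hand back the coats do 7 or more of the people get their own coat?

Sum C(10,i)·!(10-i) for i = 7..10:
  i=7: C(10,7)·!3 = 120·2 = 240
  i=8: C(10,8)·!2 = 45·1 = 45
  i=9: C(10,9)·!1 = 10·0 = 0
  i=10: C(10,10)·!0 = 1·1 = 1
Total = 286.

286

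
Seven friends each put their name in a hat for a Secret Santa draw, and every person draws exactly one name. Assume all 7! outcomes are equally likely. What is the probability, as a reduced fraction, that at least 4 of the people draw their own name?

23/1260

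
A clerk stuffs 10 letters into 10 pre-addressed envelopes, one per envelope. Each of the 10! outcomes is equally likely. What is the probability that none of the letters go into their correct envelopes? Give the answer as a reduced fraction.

Favorable outcomes: !10 = 1334961.
Total outcomes: 10! = 3628800.
Probability = 1334961/3628800 = 16481/44800.

16481/44800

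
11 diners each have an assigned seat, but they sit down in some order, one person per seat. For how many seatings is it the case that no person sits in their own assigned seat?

14684570

!11 = 11! · Σ_{k=0}^{11} (-1)^k/k!
= 11! - 11!/1! + 11!/2! - 11!/3! + 11!/4! - 11!/5! + 11!/6! - 11!/7! + 11!/8! - 11!/9! + 11!/10! - 11!/11!
= 39916800 - 39916800 + 19958400 - 6652800 + 1663200 - 332640 + 55440 - 7920 + 990 - 110 + 11 - 1
= 14684570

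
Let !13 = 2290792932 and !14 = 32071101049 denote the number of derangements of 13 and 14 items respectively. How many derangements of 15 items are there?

481066515734

!15 = (15-1)·(!14 + !13) = 14·(32071101049 + 2290792932) = 14·34361893981 = 481066515734.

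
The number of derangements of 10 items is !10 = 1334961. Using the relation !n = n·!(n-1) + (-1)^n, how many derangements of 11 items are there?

14684570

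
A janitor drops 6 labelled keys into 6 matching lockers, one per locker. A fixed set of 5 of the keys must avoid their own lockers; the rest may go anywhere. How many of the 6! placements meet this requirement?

309

Inclusion-exclusion on the 5 forbidden self-matches:
Σ_{j=0}^{5} (-1)^j C(5,j)(6-j)!
= C(5,0)·6! - C(5,1)·5! + C(5,2)·4! - C(5,3)·3! + C(5,4)·2! - C(5,5)·1!
= 720 - 600 + 240 - 60 + 10 - 1
= 309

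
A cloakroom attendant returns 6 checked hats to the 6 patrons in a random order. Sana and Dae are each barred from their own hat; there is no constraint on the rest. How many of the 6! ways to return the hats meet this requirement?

504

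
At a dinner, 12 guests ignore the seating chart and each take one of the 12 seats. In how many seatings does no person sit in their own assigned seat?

176214841

!12 is the nearest integer to 12!/e.
12! = 479001600, and 479001600/e ≈ 176214840.93, so !12 = 176214841.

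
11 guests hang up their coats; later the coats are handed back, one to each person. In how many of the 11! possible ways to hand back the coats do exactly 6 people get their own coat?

20328

Pick the 6 fixed positions: C(11,6) = 462 ways.
The other 5 form a derangement: !5 = 44.
Total: 462 × 44 = 20328.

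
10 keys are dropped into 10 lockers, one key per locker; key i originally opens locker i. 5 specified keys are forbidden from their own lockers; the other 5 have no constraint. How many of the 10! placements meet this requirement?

2170680

Inclusion-exclusion on the 5 forbidden self-matches:
Σ_{j=0}^{5} (-1)^j C(5,j)(10-j)!
= C(5,0)·10! - C(5,1)·9! + C(5,2)·8! - C(5,3)·7! + C(5,4)·6! - C(5,5)·5!
= 3628800 - 1814400 + 403200 - 50400 + 3600 - 120
= 2170680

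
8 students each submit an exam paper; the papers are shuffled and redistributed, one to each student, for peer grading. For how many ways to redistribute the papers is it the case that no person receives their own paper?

Use !n = n·!(n-1) + (-1)^n.
!8 = 8·1854 + 1 = 14833

14833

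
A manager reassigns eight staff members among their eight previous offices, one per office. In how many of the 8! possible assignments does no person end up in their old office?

14833

!8 is the nearest integer to 8!/e.
8! = 40320, and 40320/e ≈ 14832.90, so !8 = 14833.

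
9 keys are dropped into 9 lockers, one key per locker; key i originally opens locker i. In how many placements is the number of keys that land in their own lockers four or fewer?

361541

Sum C(9,i)·!(9-i) for i = 0..4:
  i=0: C(9,0)·!9 = 1·133496 = 133496
  i=1: C(9,1)·!8 = 9·14833 = 133497
  i=2: C(9,2)·!7 = 36·1854 = 66744
  i=3: C(9,3)·!6 = 84·265 = 22260
  i=4: C(9,4)·!5 = 126·44 = 5544
Total = 361541.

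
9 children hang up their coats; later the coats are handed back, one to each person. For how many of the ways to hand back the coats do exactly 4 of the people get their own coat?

5544

Choose which 4 of the 9 are fixed: C(9,4) = 126.
The other 5 form a derangement: !5 = 44.
Total: 126 × 44 = 5544.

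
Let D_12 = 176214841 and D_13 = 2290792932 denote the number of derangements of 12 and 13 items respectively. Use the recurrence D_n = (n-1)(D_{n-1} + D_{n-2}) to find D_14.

32071101049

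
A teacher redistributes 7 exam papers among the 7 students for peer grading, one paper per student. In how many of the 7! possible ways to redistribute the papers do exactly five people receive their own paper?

Choose which 5 of the 7 are fixed: C(7,5) = 21.
The remaining 2 must be deranged: !2 = 1.
Total: 21 × 1 = 21.

21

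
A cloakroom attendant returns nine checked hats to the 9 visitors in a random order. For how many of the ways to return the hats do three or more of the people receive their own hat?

Sum C(9,i)·!(9-i) for i = 3..9:
  i=3: C(9,3)·!6 = 84·265 = 22260
  i=4: C(9,4)·!5 = 126·44 = 5544
  i=5: C(9,5)·!4 = 126·9 = 1134
  i=6: C(9,6)·!3 = 84·2 = 168
  i=7: C(9,7)·!2 = 36·1 = 36
  i=8: C(9,8)·!1 = 9·0 = 0
  i=9: C(9,9)·!0 = 1·1 = 1
Total = 29143.

29143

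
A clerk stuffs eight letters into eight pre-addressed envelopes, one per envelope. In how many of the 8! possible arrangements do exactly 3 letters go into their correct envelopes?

2464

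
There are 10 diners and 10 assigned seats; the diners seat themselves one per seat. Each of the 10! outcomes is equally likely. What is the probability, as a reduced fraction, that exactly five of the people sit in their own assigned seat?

Favorable outcomes: C(10,5)·!5 = 252·44 = 11088.
Total outcomes: 10! = 3628800.
Probability = 11088/3628800 = 11/3600.

11/3600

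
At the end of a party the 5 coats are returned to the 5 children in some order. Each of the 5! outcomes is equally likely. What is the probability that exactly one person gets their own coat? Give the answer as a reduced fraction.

3/8

Favorable outcomes: C(5,1)·!4 = 5·9 = 45.
Total outcomes: 5! = 120.
Probability = 45/120 = 3/8.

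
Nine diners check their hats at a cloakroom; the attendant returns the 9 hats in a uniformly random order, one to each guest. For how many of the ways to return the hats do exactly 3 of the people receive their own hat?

22260

Pick the 3 fixed positions: C(9,3) = 84 ways.
The remaining 6 must be deranged: !6 = 265.
Total: 84 × 265 = 22260.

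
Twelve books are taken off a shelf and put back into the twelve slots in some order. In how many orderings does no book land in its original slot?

176214841

!12 is the nearest integer to 12!/e.
12! = 479001600, and 479001600/e ≈ 176214840.93, so !12 = 176214841.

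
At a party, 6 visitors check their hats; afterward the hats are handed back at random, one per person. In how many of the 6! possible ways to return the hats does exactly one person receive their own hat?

264

Pick the single fixed position: C(6,1) = 6 ways.
The other 5 form a derangement: !5 = 44.
Total: 6 × 44 = 264.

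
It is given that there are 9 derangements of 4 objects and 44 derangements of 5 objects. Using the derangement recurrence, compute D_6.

265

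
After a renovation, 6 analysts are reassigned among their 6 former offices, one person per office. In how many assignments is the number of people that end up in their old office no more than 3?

Sum C(6,i)·!(6-i) for i = 0..3:
  i=0: C(6,0)·!6 = 1·265 = 265
  i=1: C(6,1)·!5 = 6·44 = 264
  i=2: C(6,2)·!4 = 15·9 = 135
  i=3: C(6,3)·!3 = 20·2 = 40
Total = 704.

704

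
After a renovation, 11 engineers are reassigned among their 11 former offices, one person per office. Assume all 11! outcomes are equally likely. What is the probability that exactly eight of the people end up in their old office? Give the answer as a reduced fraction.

Favorable outcomes: C(11,8)·!3 = 165·2 = 330.
Total outcomes: 11! = 39916800.
Probability = 330/39916800 = 1/120960.

1/120960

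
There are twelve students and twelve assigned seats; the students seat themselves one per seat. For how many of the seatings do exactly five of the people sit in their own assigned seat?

Pick the 5 fixed positions: C(12,5) = 792 ways.
The remaining 7 must be deranged: !7 = 1854.
Total: 792 × 1854 = 1468368.

1468368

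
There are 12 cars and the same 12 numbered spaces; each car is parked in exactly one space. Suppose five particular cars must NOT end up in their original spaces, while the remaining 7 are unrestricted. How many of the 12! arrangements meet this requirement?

312273360

Inclusion-exclusion on the 5 forbidden self-matches:
Σ_{j=0}^{5} (-1)^j C(5,j)(12-j)!
= C(5,0)·12! - C(5,1)·11! + C(5,2)·10! - C(5,3)·9! + C(5,4)·8! - C(5,5)·7!
= 479001600 - 199584000 + 36288000 - 3628800 + 201600 - 5040
= 312273360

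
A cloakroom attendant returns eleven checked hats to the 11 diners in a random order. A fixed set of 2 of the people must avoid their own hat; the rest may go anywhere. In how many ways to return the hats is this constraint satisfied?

33022080

Let A_j be the event that the j-th constrained one is fixed. By inclusion-exclusion over the 2 events:
Σ_{j=0}^{2} (-1)^j C(2,j)(11-j)!
= C(2,0)·11! - C(2,1)·10! + C(2,2)·9!
= 39916800 - 7257600 + 362880
= 33022080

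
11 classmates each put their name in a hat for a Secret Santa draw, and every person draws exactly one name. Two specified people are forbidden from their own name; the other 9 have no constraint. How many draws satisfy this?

Let A_j be the event that the j-th constrained one is fixed. By inclusion-exclusion over the 2 events:
Σ_{j=0}^{2} (-1)^j C(2,j)(11-j)!
= C(2,0)·11! - C(2,1)·10! + C(2,2)·9!
= 39916800 - 7257600 + 362880
= 33022080

33022080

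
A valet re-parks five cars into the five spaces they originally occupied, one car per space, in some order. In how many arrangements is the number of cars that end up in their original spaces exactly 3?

10

Pick the 3 fixed positions: C(5,3) = 10 ways.
The remaining 2 must be deranged: !2 = 1.
Total: 10 × 1 = 10.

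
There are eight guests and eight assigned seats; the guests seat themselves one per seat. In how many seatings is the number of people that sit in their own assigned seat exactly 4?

Pick the 4 fixed positions: C(8,4) = 70 ways.
The other 4 form a derangement: !4 = 9.
Total: 70 × 9 = 630.

630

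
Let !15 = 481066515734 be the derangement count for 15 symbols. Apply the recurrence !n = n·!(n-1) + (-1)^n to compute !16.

7697064251745

!16 = 16·481066515734 + 1 = 7697064251745.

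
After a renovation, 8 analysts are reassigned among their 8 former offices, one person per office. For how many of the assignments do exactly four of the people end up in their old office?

Choose which 4 of the 8 are fixed: C(8,4) = 70.
The remaining 4 must be deranged: !4 = 9.
Total: 70 × 9 = 630.

630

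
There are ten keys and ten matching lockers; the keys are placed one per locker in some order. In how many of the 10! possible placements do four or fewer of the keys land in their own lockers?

3615536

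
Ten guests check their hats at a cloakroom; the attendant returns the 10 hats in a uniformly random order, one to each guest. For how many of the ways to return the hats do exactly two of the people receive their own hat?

Pick the 2 fixed positions: C(10,2) = 45 ways.
The other 8 form a derangement: !8 = 14833.
Total: 45 × 14833 = 667485.

667485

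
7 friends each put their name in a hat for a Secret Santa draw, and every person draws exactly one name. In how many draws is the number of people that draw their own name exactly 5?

21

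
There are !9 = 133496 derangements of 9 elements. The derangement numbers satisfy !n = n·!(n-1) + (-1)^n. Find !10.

!10 = 10·133496 + 1 = 1334961.

1334961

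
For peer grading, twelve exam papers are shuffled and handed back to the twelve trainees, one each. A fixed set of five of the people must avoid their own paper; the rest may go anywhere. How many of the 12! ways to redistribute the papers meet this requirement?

312273360

Let A_j be the event that the j-th constrained one is fixed. By inclusion-exclusion over the 5 events:
Σ_{j=0}^{5} (-1)^j C(5,j)(12-j)!
= C(5,0)·12! - C(5,1)·11! + C(5,2)·10! - C(5,3)·9! + C(5,4)·8! - C(5,5)·7!
= 479001600 - 199584000 + 36288000 - 3628800 + 201600 - 5040
= 312273360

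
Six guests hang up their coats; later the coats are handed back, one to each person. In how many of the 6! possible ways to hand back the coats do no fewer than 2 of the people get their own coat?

191

# with exactly i fixed is C(6,i)·!(6-i); sum over i=2..6:
  i=2: C(6,2)·!4 = 15·9 = 135
  i=3: C(6,3)·!3 = 20·2 = 40
  i=4: C(6,4)·!2 = 15·1 = 15
  i=5: C(6,5)·!1 = 6·0 = 0
  i=6: C(6,6)·!0 = 1·1 = 1
Total = 191.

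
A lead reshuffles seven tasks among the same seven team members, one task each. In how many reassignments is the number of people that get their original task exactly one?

Choose which one of the 7 is fixed: C(7,1) = 7.
The remaining 6 must be deranged: !6 = 265.
Total: 7 × 265 = 1855.

1855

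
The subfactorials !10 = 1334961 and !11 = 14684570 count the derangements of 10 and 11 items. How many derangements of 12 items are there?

!12 = (12-1)·(!11 + !10) = 11·(14684570 + 1334961) = 11·16019531 = 176214841.

176214841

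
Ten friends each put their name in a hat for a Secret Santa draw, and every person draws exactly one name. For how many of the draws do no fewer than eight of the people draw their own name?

# with exactly i fixed is C(10,i)·!(10-i); sum over i=8..10:
  i=8: C(10,8)·!2 = 45·1 = 45
  i=9: C(10,9)·!1 = 10·0 = 0
  i=10: C(10,10)·!0 = 1·1 = 1
Total = 46.

46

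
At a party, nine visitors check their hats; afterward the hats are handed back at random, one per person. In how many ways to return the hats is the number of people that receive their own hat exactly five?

1134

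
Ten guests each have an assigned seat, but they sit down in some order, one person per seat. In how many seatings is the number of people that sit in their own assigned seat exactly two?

Choose which 2 of the 10 are fixed: C(10,2) = 45.
The remaining 8 must be deranged: !8 = 14833.
Total: 45 × 14833 = 667485.

667485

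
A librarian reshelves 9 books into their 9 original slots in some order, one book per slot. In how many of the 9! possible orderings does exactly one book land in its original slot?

Choose which one of the 9 is fixed: C(9,1) = 9.
The other 8 form a derangement: !8 = 14833.
Total: 9 × 14833 = 133497.

133497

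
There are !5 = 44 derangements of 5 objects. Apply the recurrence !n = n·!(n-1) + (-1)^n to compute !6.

265

!6 = 6·44 + 1 = 265.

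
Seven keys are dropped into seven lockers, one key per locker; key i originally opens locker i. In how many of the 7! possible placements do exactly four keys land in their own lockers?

Pick the 4 fixed positions: C(7,4) = 35 ways.
The remaining 3 must be deranged: !3 = 2.
Total: 35 × 2 = 70.

70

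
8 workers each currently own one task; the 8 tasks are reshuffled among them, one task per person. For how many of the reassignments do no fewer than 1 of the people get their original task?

25487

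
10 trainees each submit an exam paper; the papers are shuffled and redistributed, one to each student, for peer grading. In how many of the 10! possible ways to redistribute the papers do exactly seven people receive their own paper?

240

Pick the 7 fixed positions: C(10,7) = 120 ways.
The remaining 3 must be deranged: !3 = 2.
Total: 120 × 2 = 240.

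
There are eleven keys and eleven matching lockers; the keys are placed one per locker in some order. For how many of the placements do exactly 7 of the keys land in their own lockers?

Pick the 7 fixed positions: C(11,7) = 330 ways.
The other 4 form a derangement: !4 = 9.
Total: 330 × 9 = 2970.

2970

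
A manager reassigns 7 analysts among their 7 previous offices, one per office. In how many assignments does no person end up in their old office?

1854

!7 = 7! · Σ_{k=0}^{7} (-1)^k/k!
= 7! - 7!/1! + 7!/2! - 7!/3! + 7!/4! - 7!/5! + 7!/6! - 7!/7!
= 5040 - 5040 + 2520 - 840 + 210 - 42 + 7 - 1
= 1854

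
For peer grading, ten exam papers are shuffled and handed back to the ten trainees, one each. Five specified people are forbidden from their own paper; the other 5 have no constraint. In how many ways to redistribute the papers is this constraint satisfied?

2170680

Let A_j be the event that the j-th constrained one is fixed. By inclusion-exclusion over the 5 events:
Σ_{j=0}^{5} (-1)^j C(5,j)(10-j)!
= C(5,0)·10! - C(5,1)·9! + C(5,2)·8! - C(5,3)·7! + C(5,4)·6! - C(5,5)·5!
= 3628800 - 1814400 + 403200 - 50400 + 3600 - 120
= 2170680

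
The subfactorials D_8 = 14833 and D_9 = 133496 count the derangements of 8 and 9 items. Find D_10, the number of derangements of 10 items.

1334961

D_10 = (10-1)·(D_9 + D_8) = 9·(133496 + 14833) = 9·148329 = 1334961.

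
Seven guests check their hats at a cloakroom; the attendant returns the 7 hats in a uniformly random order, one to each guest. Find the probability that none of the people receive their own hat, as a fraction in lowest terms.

103/280

Favorable outcomes: !7 = 1854.
Total outcomes: 7! = 5040.
Probability = 1854/5040 = 103/280.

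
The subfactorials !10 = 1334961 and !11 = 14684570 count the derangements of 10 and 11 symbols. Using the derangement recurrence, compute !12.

176214841

!12 = (12-1)·(!11 + !10) = 11·(14684570 + 1334961) = 11·16019531 = 176214841.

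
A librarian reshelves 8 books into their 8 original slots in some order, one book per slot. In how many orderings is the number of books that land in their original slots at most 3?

Sum C(8,i)·!(8-i) for i = 0..3:
  i=0: C(8,0)·!8 = 1·14833 = 14833
  i=1: C(8,1)·!7 = 8·1854 = 14832
  i=2: C(8,2)·!6 = 28·265 = 7420
  i=3: C(8,3)·!5 = 56·44 = 2464
Total = 39549.

39549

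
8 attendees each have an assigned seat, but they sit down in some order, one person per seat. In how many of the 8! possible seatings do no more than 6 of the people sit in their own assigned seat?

# with exactly i fixed is C(8,i)·!(8-i); sum over i=0..6:
  i=0: C(8,0)·!8 = 1·14833 = 14833
  i=1: C(8,1)·!7 = 8·1854 = 14832
  i=2: C(8,2)·!6 = 28·265 = 7420
  i=3: C(8,3)·!5 = 56·44 = 2464
  i=4: C(8,4)·!4 = 70·9 = 630
  i=5: C(8,5)·!3 = 56·2 = 112
  i=6: C(8,6)·!2 = 28·1 = 28
Total = 40319.

40319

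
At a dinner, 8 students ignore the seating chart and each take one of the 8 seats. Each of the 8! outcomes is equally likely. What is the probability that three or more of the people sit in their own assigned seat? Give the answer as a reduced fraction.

Favorable outcomes: Σ_{i≥3} C(8,i)·!(8-i) = 56·44 + 70·9 + 56·2 + 28·1 + 8·0 + 1·1 = 3235.
Total outcomes: 8! = 40320.
Probability = 3235/40320 = 647/8064.

647/8064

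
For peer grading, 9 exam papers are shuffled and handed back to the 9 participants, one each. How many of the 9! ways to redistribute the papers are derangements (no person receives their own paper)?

The number of derangements of 9 is !9 = Σ_{k=0}^{9} (-1)^k·9!/k!
= 9! - 9!/1! + 9!/2! - 9!/3! + 9!/4! - 9!/5! + 9!/6! - 9!/7! + 9!/8! - 9!/9!
= 362880 - 362880 + 181440 - 60480 + 15120 - 3024 + 504 - 72 + 9 - 1
= 133496

133496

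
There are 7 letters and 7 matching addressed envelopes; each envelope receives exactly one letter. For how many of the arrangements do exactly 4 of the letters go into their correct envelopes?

70

Choose which 4 of the 7 are fixed: C(7,4) = 35.
The other 3 form a derangement: !3 = 2.
Total: 35 × 2 = 70.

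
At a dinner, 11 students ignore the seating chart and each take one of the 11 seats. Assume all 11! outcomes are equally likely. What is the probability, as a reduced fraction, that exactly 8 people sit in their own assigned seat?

1/120960

Favorable outcomes: C(11,8)·!3 = 165·2 = 330.
Total outcomes: 11! = 39916800.
Probability = 330/39916800 = 1/120960.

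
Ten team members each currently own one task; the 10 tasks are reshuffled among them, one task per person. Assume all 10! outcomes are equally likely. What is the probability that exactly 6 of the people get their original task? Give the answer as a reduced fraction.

1/1920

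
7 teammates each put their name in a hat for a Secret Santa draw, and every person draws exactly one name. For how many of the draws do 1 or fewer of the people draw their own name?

Sum C(7,i)·!(7-i) for i = 0..1:
  i=0: C(7,0)·!7 = 1·1854 = 1854
  i=1: C(7,1)·!6 = 7·265 = 1855
Total = 3709.

3709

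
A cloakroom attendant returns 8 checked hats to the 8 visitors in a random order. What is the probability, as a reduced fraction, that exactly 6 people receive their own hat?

1/1440

Favorable outcomes: C(8,6)·!2 = 28·1 = 28.
Total outcomes: 8! = 40320.
Probability = 28/40320 = 1/1440.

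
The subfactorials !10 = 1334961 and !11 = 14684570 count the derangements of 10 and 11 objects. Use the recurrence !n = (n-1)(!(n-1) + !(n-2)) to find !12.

!12 = (12-1)·(!11 + !10) = 11·(14684570 + 1334961) = 11·16019531 = 176214841.

176214841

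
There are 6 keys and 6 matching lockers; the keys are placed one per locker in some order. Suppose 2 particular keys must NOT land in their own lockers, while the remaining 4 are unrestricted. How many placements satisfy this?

504

Let A_j be the event that the j-th constrained one is fixed. By inclusion-exclusion over the 2 events:
Σ_{j=0}^{2} (-1)^j C(2,j)(6-j)!
= C(2,0)·6! - C(2,1)·5! + C(2,2)·4!
= 720 - 240 + 24
= 504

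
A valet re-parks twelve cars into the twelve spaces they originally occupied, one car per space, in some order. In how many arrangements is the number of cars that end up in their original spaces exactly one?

Choose which one of the 12 is fixed: C(12,1) = 12.
The other 11 form a derangement: !11 = 14684570.
Total: 12 × 14684570 = 176214840.

176214840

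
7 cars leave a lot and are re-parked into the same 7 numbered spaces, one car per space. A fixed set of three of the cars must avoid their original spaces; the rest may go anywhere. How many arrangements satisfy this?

Inclusion-exclusion on the 3 forbidden self-matches:
Σ_{j=0}^{3} (-1)^j C(3,j)(7-j)!
= C(3,0)·7! - C(3,1)·6! + C(3,2)·5! - C(3,3)·4!
= 5040 - 2160 + 360 - 24
= 3216

3216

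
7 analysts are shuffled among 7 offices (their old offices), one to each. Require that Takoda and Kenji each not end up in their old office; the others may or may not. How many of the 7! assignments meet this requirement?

3720

Inclusion-exclusion on the 2 forbidden self-matches:
Σ_{j=0}^{2} (-1)^j C(2,j)(7-j)!
= C(2,0)·7! - C(2,1)·6! + C(2,2)·5!
= 5040 - 1440 + 120
= 3720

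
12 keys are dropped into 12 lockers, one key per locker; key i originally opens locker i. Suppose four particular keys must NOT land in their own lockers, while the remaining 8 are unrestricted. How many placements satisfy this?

Inclusion-exclusion on the 4 forbidden self-matches:
Σ_{j=0}^{4} (-1)^j C(4,j)(12-j)!
= C(4,0)·12! - C(4,1)·11! + C(4,2)·10! - C(4,3)·9! + C(4,4)·8!
= 479001600 - 159667200 + 21772800 - 1451520 + 40320
= 339696000

339696000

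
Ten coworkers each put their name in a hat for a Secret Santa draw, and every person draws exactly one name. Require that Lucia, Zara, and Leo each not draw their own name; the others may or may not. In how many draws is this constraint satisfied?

2656080

Let A_j be the event that the j-th constrained one is fixed. By inclusion-exclusion over the 3 events:
Σ_{j=0}^{3} (-1)^j C(3,j)(10-j)!
= C(3,0)·10! - C(3,1)·9! + C(3,2)·8! - C(3,3)·7!
= 3628800 - 1088640 + 120960 - 5040
= 2656080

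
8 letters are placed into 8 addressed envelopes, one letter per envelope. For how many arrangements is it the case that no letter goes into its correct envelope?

!8 = 8! · Σ_{k=0}^{8} (-1)^k/k!
= 8! - 8!/1! + 8!/2! - 8!/3! + 8!/4! - 8!/5! + 8!/6! - 8!/7! + 8!/8!
= 40320 - 40320 + 20160 - 6720 + 1680 - 336 + 56 - 8 + 1
= 14833

14833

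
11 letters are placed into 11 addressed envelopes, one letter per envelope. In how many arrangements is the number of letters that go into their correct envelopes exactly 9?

55

Pick the 9 fixed positions: C(11,9) = 55 ways.
The other 2 form a derangement: !2 = 1.
Total: 55 × 1 = 55.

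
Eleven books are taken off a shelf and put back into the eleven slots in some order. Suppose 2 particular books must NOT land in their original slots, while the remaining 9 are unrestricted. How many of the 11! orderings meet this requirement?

Let A_j be the event that the j-th constrained one is fixed. By inclusion-exclusion over the 2 events:
Σ_{j=0}^{2} (-1)^j C(2,j)(11-j)!
= C(2,0)·11! - C(2,1)·10! + C(2,2)·9!
= 39916800 - 7257600 + 362880
= 33022080

33022080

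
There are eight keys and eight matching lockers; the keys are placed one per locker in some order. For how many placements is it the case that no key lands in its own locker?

Use !n = n·!(n-1) + (-1)^n.
!8 = 8·1854 + 1 = 14833

14833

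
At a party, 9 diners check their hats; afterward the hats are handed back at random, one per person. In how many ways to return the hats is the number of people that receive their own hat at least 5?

1339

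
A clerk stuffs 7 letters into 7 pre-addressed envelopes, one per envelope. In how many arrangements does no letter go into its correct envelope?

1854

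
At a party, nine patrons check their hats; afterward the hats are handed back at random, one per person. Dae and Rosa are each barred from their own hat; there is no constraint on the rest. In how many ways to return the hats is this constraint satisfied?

Let A_j be the event that the j-th constrained one is fixed. By inclusion-exclusion over the 2 events:
Σ_{j=0}^{2} (-1)^j C(2,j)(9-j)!
= C(2,0)·9! - C(2,1)·8! + C(2,2)·7!
= 362880 - 80640 + 5040
= 287280

287280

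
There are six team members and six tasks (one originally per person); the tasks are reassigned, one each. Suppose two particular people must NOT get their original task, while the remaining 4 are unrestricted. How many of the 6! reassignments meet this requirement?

504

Let A_j be the event that the j-th constrained one is fixed. By inclusion-exclusion over the 2 events:
Σ_{j=0}^{2} (-1)^j C(2,j)(6-j)!
= C(2,0)·6! - C(2,1)·5! + C(2,2)·4!
= 720 - 240 + 24
= 504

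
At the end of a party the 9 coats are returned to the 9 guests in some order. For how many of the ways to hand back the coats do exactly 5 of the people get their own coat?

1134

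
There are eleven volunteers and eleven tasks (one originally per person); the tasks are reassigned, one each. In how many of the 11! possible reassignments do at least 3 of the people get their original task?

# with exactly i fixed is C(11,i)·!(11-i); sum over i=3..11:
  i=3: C(11,3)·!8 = 165·14833 = 2447445
  i=4: C(11,4)·!7 = 330·1854 = 611820
  i=5: C(11,5)·!6 = 462·265 = 122430
  i=6: C(11,6)·!5 = 462·44 = 20328
  i=7: C(11,7)·!4 = 330·9 = 2970
  i=8: C(11,8)·!3 = 165·2 = 330
  i=9: C(11,9)·!2 = 55·1 = 55
  i=10: C(11,10)·!1 = 11·0 = 0
  i=11: C(11,11)·!0 = 1·1 = 1
Total = 3205379.

3205379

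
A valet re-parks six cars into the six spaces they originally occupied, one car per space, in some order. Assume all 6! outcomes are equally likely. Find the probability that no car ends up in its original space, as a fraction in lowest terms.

Favorable outcomes: !6 = 265.
Total outcomes: 6! = 720.
Probability = 265/720 = 53/144.

53/144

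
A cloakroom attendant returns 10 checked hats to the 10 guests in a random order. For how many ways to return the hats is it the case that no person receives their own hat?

1334961

The subfactorial !10 = [10!/e] (nearest integer).
10! = 3628800, and 3628800/e ≈ 1334960.92, so !10 = 1334961.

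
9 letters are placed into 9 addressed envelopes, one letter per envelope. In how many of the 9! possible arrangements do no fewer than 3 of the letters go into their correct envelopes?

# with exactly i fixed is C(9,i)·!(9-i); sum over i=3..9:
  i=3: C(9,3)·!6 = 84·265 = 22260
  i=4: C(9,4)·!5 = 126·44 = 5544
  i=5: C(9,5)·!4 = 126·9 = 1134
  i=6: C(9,6)·!3 = 84·2 = 168
  i=7: C(9,7)·!2 = 36·1 = 36
  i=8: C(9,8)·!1 = 9·0 = 0
  i=9: C(9,9)·!0 = 1·1 = 1
Total = 29143.

29143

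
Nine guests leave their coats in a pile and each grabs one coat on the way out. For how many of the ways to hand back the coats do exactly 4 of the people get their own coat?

5544

Choose which 4 of the 9 are fixed: C(9,4) = 126.
The other 5 form a derangement: !5 = 44.
Total: 126 × 44 = 5544.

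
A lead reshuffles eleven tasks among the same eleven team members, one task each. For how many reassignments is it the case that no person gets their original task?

14684570

By inclusion-exclusion, !11 = Σ (-1)^k · 11!/k! for k=0..11
= 11! - 11!/1! + 11!/2! - 11!/3! + 11!/4! - 11!/5! + 11!/6! - 11!/7! + 11!/8! - 11!/9! + 11!/10! - 11!/11!
= 39916800 - 39916800 + 19958400 - 6652800 + 1663200 - 332640 + 55440 - 7920 + 990 - 110 + 11 - 1
= 14684570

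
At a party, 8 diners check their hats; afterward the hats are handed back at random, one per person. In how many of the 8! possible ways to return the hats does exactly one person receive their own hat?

14832

Choose which one of the 8 is fixed: C(8,1) = 8.
The other 7 form a derangement: !7 = 1854.
Total: 8 × 1854 = 14832.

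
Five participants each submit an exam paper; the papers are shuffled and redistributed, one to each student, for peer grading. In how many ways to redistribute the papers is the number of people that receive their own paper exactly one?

45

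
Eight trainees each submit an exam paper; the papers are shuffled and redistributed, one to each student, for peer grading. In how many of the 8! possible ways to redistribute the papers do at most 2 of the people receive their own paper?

Sum C(8,i)·!(8-i) for i = 0..2:
  i=0: C(8,0)·!8 = 1·14833 = 14833
  i=1: C(8,1)·!7 = 8·1854 = 14832
  i=2: C(8,2)·!6 = 28·265 = 7420
Total = 37085.

37085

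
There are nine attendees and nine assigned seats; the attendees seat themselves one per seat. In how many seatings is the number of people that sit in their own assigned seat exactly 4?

5544

Choose which 4 of the 9 are fixed: C(9,4) = 126.
The remaining 5 must be deranged: !5 = 44.
Total: 126 × 44 = 5544.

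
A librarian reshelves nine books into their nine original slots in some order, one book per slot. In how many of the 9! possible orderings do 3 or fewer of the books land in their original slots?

Sum C(9,i)·!(9-i) for i = 0..3:
  i=0: C(9,0)·!9 = 1·133496 = 133496
  i=1: C(9,1)·!8 = 9·14833 = 133497
  i=2: C(9,2)·!7 = 36·1854 = 66744
  i=3: C(9,3)·!6 = 84·265 = 22260
Total = 355997.

355997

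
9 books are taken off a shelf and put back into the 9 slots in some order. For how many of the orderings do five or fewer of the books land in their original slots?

Sum C(9,i)·!(9-i) for i = 0..5:
  i=0: C(9,0)·!9 = 1·133496 = 133496
  i=1: C(9,1)·!8 = 9·14833 = 133497
  i=2: C(9,2)·!7 = 36·1854 = 66744
  i=3: C(9,3)·!6 = 84·265 = 22260
  i=4: C(9,4)·!5 = 126·44 = 5544
  i=5: C(9,5)·!4 = 126·9 = 1134
Total = 362675.

362675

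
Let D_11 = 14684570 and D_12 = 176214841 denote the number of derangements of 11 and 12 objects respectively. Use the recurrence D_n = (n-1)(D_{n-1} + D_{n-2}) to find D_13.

D_13 = (13-1)·(D_12 + D_11) = 12·(176214841 + 14684570) = 12·190899411 = 2290792932.

2290792932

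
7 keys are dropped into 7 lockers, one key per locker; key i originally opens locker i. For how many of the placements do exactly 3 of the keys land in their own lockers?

315

Pick the 3 fixed positions: C(7,3) = 35 ways.
The other 4 form a derangement: !4 = 9.
Total: 35 × 9 = 315.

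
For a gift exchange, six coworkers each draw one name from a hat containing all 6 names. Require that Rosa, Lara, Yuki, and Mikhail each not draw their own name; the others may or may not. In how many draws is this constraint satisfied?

362

Let A_j be the event that the j-th constrained one is fixed. By inclusion-exclusion over the 4 events:
Σ_{j=0}^{4} (-1)^j C(4,j)(6-j)!
= C(4,0)·6! - C(4,1)·5! + C(4,2)·4! - C(4,3)·3! + C(4,4)·2!
= 720 - 480 + 144 - 24 + 2
= 362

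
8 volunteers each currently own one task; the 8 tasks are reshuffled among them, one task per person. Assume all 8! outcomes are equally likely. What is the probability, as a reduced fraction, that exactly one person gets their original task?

Favorable outcomes: C(8,1)·!7 = 8·1854 = 14832.
Total outcomes: 8! = 40320.
Probability = 14832/40320 = 103/280.

103/280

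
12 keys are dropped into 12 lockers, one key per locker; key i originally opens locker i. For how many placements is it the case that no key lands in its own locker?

The subfactorial !12 = [12!/e] (nearest integer).
12! = 479001600, and 479001600/e ≈ 176214840.93, so !12 = 176214841.

176214841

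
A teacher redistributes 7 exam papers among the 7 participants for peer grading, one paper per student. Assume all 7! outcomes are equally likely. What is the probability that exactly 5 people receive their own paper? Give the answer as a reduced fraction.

1/240

Favorable outcomes: C(7,5)·!2 = 21·1 = 21.
Total outcomes: 7! = 5040.
Probability = 21/5040 = 1/240.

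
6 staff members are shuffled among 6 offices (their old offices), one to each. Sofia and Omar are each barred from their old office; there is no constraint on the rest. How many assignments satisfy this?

504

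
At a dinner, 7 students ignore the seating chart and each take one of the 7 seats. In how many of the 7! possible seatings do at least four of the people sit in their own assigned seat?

# with exactly i fixed is C(7,i)·!(7-i); sum over i=4..7:
  i=4: C(7,4)·!3 = 35·2 = 70
  i=5: C(7,5)·!2 = 21·1 = 21
  i=6: C(7,6)·!1 = 7·0 = 0
  i=7: C(7,7)·!0 = 1·1 = 1
Total = 92.

92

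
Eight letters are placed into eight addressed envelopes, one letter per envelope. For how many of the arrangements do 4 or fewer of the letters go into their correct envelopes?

40179

Sum C(8,i)·!(8-i) for i = 0..4:
  i=0: C(8,0)·!8 = 1·14833 = 14833
  i=1: C(8,1)·!7 = 8·1854 = 14832
  i=2: C(8,2)·!6 = 28·265 = 7420
  i=3: C(8,3)·!5 = 56·44 = 2464
  i=4: C(8,4)·!4 = 70·9 = 630
Total = 40179.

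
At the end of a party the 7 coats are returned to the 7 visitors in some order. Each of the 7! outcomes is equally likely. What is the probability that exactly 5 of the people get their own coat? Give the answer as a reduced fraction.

1/240

Favorable outcomes: C(7,5)·!2 = 21·1 = 21.
Total outcomes: 7! = 5040.
Probability = 21/5040 = 1/240.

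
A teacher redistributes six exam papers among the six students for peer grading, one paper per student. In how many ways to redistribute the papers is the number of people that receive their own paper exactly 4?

15

Choose which 4 of the 6 are fixed: C(6,4) = 15.
The remaining 2 must be deranged: !2 = 1.
Total: 15 × 1 = 15.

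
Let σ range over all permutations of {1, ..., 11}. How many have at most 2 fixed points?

36711421

Sum C(11,i)·!(11-i) for i = 0..2:
  i=0: C(11,0)·!11 = 1·14684570 = 14684570
  i=1: C(11,1)·!10 = 11·1334961 = 14684571
  i=2: C(11,2)·!9 = 55·133496 = 7342280
Total = 36711421.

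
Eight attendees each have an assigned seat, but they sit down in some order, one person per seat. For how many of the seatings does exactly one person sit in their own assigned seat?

Choose which one of the 8 is fixed: C(8,1) = 8.
The other 7 form a derangement: !7 = 1854.
Total: 8 × 1854 = 14832.

14832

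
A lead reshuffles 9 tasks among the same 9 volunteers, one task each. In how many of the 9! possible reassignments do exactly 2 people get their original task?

66744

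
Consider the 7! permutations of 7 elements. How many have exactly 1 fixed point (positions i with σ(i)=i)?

Pick the single fixed position: C(7,1) = 7 ways.
The other 6 form a derangement: !6 = 265.
Total: 7 × 265 = 1855.

1855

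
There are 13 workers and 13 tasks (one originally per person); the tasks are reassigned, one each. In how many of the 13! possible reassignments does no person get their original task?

2290792932

By inclusion-exclusion, !13 = Σ (-1)^k · 13!/k! for k=0..13
= 13! - 13!/1! + 13!/2! - 13!/3! + 13!/4! - 13!/5! + 13!/6! - 13!/7! + 13!/8! - 13!/9! + 13!/10! - 13!/11! + 13!/12! - 13!/13!
= 6227020800 - 6227020800 + 3113510400 - 1037836800 + 259459200 - 51891840 + 8648640 - 1235520 + 154440 - 17160 + 1716 - 156 + 13 - 1
= 2290792932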